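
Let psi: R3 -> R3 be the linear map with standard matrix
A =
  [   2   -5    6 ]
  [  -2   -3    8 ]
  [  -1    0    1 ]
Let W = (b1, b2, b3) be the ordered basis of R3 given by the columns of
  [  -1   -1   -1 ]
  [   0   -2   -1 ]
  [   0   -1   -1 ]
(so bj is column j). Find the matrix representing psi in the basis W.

[[3, -2, 3], [-1, 0, 3], [0, 0, -3]]

The j-th column of [psi]_W is [psi(bj)]_W.
psi(b1) = A b1 = [-2, 2, 1] = 3b1 - b2 + 0·b3, so column 1 is [3, -1, 0].
Repeating for b2, b3 and assembling the columns gives [[3, -2, 3], [-1, 0, 3], [0, 0, -3]].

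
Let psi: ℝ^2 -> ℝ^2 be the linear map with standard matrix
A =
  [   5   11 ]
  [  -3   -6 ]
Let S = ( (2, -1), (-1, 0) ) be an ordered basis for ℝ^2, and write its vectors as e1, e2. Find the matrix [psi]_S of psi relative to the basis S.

[[0, -3], [1, -1]]

The j-th column of [psi]_S is [psi(ej)]_S.
psi(e1) = A e1 = (-1, 0) = 0·e1 + e2, so column 1 is (0, 1).
Repeating for e2 and assembling the columns gives [[0, -3], [1, -1]].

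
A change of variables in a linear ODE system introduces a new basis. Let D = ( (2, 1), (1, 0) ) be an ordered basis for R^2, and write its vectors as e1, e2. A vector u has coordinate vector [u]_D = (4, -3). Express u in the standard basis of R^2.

(5, 4)

By definition u = 4e1 - 3e2.
Summing componentwise gives (5, 4).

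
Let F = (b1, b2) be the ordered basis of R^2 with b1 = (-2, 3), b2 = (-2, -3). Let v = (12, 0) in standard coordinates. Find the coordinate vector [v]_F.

We seek scalars with c_1 b1 + c_2 b2 = v; equivalently solve M c = v where the columns of M are b1, b2.
System: -2c_1 - 2c_2 = 12, 3c_1 - 3c_2 = 0; solving gives c_1 = -3, c_2 = -3.
Check: -3b1 - 3b2 = (12, 0).

(-3, -3)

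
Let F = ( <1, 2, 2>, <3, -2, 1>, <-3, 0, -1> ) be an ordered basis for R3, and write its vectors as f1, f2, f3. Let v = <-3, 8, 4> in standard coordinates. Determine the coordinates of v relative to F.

We seek scalars with c_1 f1 + ... + c_3 f3 = v; equivalently solve M c = v where the columns of M are f1, ..., f3.
Gaussian elimination on [M | v] yields c = (3, -1, 1).
Check: 3f1 - f2 + f3 = <-3, 8, 4>.

<3, -1, 1>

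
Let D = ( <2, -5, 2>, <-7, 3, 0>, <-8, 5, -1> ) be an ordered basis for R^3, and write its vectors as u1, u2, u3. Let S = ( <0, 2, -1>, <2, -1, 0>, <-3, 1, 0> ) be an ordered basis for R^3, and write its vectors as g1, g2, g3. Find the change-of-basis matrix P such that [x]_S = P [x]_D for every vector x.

Column j of P is [uj]_S, since P maps D-coordinates to S-coordinates.
Expressing u1 in S: u1 = -2g1 + g2 + 0·g3, so column 1 of P is <-2, 1, 0>.
Doing the same for each uj gives P = [[-2, 0, 1], [1, -2, -1], [0, 1, 2]].

[[-2, 0, 1], [1, -2, -1], [0, 1, 2]]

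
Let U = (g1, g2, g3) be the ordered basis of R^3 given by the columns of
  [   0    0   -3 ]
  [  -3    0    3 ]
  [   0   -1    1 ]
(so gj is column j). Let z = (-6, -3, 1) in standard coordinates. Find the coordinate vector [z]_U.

(3, 1, 2)

We seek scalars with c_1 g1 + ... + c_3 g3 = z; equivalently solve M c = z where the columns of M are g1, ..., g3.
Row-reducing the augmented matrix [M | z] gives c = (3, 1, 2).
Check: 3g1 + g2 + 2g3 = (-6, -3, 1).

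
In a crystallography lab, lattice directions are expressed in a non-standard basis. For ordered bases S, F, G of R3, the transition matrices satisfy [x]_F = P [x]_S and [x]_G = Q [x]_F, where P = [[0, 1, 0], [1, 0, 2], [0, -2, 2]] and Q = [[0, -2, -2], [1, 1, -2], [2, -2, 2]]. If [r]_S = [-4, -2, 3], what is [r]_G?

[-24, -20, 12]

First [r]_F = P [r]_S = [-2, 2, 10].
Then [r]_G = Q [r]_F = [-24, -20, 12].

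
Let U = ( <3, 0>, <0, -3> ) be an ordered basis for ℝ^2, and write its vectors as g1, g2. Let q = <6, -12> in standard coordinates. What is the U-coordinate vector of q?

<2, 4>

We seek scalars with c_1 g1 + c_2 g2 = q; equivalently solve M c = q where the columns of M are g1, g2.
System: 3c_1 + 0c_2 = 6, 0c_1 - 3c_2 = -12; solving gives c_1 = 2, c_2 = 4.
Check: 2g1 + 4g2 = <6, -12>.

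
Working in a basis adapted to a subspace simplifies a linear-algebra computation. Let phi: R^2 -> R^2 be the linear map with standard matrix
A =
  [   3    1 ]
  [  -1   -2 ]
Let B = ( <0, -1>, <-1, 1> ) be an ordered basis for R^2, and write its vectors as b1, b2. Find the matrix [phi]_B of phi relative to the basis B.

With P the matrix whose columns are b1, b2, [phi]_B = P^(-1) A P.
Column by column: phi(b1) = A b1 = <-1, 2>; its B-coordinates <-1, 1> give column 1.
Continuing for each basis vector yields [phi]_B = [[-1, 3], [1, 2]].

[[-1, 3], [1, 2]]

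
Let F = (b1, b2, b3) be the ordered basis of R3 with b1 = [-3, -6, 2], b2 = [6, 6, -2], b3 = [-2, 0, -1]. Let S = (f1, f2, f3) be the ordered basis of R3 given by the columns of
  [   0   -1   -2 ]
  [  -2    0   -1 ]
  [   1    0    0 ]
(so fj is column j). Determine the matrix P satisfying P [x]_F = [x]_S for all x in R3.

[[2, -2, -1], [-1, -2, -2], [2, -2, 2]]

Column j of P is [bj]_S, since P maps F-coordinates to S-coordinates.
Expressing b1 in S: b1 = 2f1 - f2 + 2f3, so column 1 of P is [2, -1, 2].
Doing the same for each bj gives P = [[2, -2, -1], [-1, -2, -2], [2, -2, 2]].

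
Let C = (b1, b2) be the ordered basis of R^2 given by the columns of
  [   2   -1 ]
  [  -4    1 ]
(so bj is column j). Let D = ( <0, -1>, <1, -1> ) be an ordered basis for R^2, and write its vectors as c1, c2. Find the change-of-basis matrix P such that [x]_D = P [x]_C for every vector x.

[[2, 0], [2, -1]]

Column j of P is [bj]_D, since P maps C-coordinates to D-coordinates.
Expressing b1 in D: b1 = 2c1 + 2c2, so column 1 of P is <2, 2>.
Doing the same for each bj gives P = [[2, 0], [2, -1]].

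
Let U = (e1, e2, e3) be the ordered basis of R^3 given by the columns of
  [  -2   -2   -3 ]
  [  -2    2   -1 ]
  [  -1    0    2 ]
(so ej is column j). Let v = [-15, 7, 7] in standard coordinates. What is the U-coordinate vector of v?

We seek scalars with c_1 e1 + ... + c_3 e3 = v; equivalently solve M c = v where the columns of M are e1, ..., e3.
Gaussian elimination on [M | v] yields c = (-1, 4, 3).
Check: -e1 + 4e2 + 3e3 = [-15, 7, 7].

[-1, 4, 3]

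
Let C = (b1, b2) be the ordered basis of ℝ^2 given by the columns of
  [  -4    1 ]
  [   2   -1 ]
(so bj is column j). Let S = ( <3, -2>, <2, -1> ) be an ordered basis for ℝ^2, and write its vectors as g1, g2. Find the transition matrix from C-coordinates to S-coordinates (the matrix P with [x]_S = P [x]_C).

Take x = bj: its C-coordinates are the j-th standard unit vector, so P e_j — column j of P — equals [bj]_S.
b1 = 0·g1 - 2g2, giving column 1 = <0, -2>; repeating for each j gives P = [[0, 1], [-2, -1]].

[[0, 1], [-2, -1]]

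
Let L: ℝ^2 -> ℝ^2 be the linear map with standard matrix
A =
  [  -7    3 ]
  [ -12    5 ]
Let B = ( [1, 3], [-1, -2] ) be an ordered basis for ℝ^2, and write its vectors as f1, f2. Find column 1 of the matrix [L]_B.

[-1, -3]

Column 1 of [L]_B is the B-coordinate vector of L(f1).
In standard coordinates L(f1) = A f1 = [2, 3].
Converting to B: [2, 3] = -f1 - 3f2, so the coordinate vector is [-1, -3].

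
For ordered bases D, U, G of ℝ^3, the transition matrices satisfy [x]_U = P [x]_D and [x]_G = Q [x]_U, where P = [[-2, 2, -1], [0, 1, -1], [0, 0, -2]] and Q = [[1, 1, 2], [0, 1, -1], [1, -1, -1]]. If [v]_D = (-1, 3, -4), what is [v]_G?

First [v]_U = P [v]_D = (12, 7, 8).
Then [v]_G = Q [v]_U = (35, -1, -3).

(35, -1, -3)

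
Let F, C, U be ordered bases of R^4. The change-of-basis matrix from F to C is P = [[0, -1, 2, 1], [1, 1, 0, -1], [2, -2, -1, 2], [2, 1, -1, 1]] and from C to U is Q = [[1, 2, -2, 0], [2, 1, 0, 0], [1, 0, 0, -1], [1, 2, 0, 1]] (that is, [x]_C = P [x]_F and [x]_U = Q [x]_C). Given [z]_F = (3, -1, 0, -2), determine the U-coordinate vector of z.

First [z]_C = P [z]_F = (-1, 4, 4, 3).
Then [z]_U = Q [z]_C = (-1, 2, -4, 10).

(-1, 2, -4, 10)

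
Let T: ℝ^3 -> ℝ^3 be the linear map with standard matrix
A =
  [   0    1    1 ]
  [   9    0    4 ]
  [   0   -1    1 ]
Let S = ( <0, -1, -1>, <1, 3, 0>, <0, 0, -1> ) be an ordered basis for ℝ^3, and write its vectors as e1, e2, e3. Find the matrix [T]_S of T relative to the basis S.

The j-th column of [T]_S is [T(ej)]_S.
T(e1) = A e1 = <-2, -4, 0> = -2e1 - 2e2 + 2e3, so column 1 is <-2, -2, 2>.
Repeating for e2, e3 and assembling the columns gives [[-2, 0, 1], [-2, 3, -1], [2, 3, 0]].

[[-2, 0, 1], [-2, 3, -1], [2, 3, 0]]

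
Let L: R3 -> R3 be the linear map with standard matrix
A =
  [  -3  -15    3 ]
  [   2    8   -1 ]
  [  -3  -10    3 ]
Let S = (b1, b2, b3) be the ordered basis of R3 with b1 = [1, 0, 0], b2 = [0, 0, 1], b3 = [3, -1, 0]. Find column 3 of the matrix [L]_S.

[0, 1, 2]

Column 3 of [L]_S is the S-coordinate vector of L(b3).
In standard coordinates L(b3) = A b3 = [6, -2, 1].
Converting to S: [6, -2, 1] = 0·b1 + b2 + 2b3, so the coordinate vector is [0, 1, 2].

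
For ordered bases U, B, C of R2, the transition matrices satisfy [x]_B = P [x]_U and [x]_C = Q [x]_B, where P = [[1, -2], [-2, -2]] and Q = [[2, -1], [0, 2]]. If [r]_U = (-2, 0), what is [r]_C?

First [r]_B = P [r]_U = (-2, 4).
Then [r]_C = Q [r]_B = (-8, 8).

(-8, 8)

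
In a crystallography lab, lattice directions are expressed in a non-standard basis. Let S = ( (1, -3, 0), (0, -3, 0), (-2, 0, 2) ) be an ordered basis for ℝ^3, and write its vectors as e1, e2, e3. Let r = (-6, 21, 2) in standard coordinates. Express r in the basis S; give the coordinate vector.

(-4, -3, 1)

Write r = c_1 e1 + ... + c_3 e3 and solve for the c_i.
Gaussian elimination on [M | r] yields c = (-4, -3, 1).
Check: -4e1 - 3e2 + e3 = (-6, 21, 2).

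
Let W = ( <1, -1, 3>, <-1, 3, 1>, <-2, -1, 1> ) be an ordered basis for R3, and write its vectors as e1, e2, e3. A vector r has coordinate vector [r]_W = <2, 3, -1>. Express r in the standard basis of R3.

<1, 8, 8>

The coordinates say r = 2e1 + 3e2 - e3; adding the scaled basis vectors gives <1, 8, 8>.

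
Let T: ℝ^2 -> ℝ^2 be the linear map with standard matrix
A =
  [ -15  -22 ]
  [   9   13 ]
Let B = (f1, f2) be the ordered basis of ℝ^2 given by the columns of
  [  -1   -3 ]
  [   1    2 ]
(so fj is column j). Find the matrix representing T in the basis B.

Let P have columns f1, f2. Then [T]_B = P^(-1) A P.
Here det P = 1, so P^(-1) is integer; computing A P first and then P^(-1)(A P) gives [[-2, -1], [3, 0]].

[[-2, -1], [3, 0]]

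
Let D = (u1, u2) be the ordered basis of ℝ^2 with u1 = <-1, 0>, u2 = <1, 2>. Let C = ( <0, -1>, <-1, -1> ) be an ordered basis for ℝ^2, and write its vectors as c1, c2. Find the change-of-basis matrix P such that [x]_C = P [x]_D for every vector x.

Column j of P is [uj]_C, since P maps D-coordinates to C-coordinates.
Expressing u1 in C: u1 = -c1 + c2, so column 1 of P is <-1, 1>.
Doing the same for each uj gives P = [[-1, -1], [1, -1]].

[[-1, -1], [1, -1]]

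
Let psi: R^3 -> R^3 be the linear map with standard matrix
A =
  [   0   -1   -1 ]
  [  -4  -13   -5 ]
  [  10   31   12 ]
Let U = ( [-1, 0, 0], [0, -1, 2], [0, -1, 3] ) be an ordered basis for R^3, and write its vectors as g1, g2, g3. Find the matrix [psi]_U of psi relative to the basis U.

[[0, 1, 2], [-2, -2, 1], [-2, -1, 1]]

With P the matrix whose columns are g1, ..., g3, [psi]_U = P^(-1) A P.
Column by column: psi(g1) = A g1 = [0, 4, -10]; its U-coordinates [0, -2, -2] give column 1.
Continuing for each basis vector yields [psi]_U = [[0, 1, 2], [-2, -2, 1], [-2, -1, 1]].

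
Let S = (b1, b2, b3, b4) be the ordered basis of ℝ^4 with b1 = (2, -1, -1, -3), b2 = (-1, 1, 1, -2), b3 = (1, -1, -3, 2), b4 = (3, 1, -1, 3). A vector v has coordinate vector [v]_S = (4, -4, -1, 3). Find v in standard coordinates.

v = M [v]_S, where M has columns b1, ..., b4.
Carrying out the matrix-vector product, v = (20, -4, -8, 3).

(20, -4, -8, 3)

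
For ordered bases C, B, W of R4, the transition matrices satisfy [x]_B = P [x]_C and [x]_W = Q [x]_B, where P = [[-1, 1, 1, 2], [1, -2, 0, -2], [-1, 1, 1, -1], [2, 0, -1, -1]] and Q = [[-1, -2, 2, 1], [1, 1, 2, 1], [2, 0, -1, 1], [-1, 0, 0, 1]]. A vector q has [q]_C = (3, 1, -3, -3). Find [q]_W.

(5, 4, -8, 23)

Apply P to get B-coordinates (-11, 7, -2, 12), then Q to get W-coordinates.
The result is [q]_W = (5, 4, -8, 23).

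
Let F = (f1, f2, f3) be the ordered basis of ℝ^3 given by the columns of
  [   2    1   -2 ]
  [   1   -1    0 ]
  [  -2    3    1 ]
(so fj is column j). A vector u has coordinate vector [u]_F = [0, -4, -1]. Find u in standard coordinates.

The coordinates say u = 0·f1 - 4f2 - f3; adding the scaled basis vectors gives [-2, 4, -13].

[-2, 4, -13]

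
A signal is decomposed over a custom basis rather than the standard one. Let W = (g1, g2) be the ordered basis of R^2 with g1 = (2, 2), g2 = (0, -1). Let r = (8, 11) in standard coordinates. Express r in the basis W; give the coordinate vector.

(4, -3)

Write r = c_1 g1 + c_2 g2 and solve for the c_i.
System: 2c_1 + 0c_2 = 8, 2c_1 - c_2 = 11; solving gives c_1 = 4, c_2 = -3.
Check: 4g1 - 3g2 = (8, 11).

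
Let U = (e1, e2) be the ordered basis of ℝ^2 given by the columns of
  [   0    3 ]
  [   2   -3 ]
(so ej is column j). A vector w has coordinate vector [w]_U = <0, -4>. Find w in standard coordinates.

<-12, 12>

w = M [w]_U, where M has columns e1, e2.
Carrying out the matrix-vector product, w = <-12, 12>.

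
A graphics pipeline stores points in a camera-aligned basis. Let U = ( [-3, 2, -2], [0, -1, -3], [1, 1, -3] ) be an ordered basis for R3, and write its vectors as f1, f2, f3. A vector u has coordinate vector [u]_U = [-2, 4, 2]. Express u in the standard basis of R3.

u = M [u]_U, where M has columns f1, ..., f3.
Carrying out the matrix-vector product, u = [8, -6, -14].

[8, -6, -14]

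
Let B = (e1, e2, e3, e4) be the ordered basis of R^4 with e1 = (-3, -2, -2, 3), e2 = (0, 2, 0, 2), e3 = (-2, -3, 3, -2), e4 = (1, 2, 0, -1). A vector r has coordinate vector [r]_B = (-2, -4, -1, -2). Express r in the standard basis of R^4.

r = M [r]_B, where M has columns e1, ..., e4.
Carrying out the matrix-vector product, r = (6, -5, 1, -10).

(6, -5, 1, -10)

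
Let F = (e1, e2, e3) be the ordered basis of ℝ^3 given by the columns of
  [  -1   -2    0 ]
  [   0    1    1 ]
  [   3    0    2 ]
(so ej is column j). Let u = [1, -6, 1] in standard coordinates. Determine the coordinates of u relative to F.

[u]_F is the unique c with M c = u, where M has columns e1, ..., e3.
Solving this 3x3 system gives c = (3, -2, -4).
Check: 3e1 - 2e2 - 4e3 = [1, -6, 1].

[3, -2, -4]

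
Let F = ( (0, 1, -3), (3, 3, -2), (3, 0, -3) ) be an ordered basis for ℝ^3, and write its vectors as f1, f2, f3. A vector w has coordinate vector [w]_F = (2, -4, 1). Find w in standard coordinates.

By definition w = 2f1 - 4f2 + f3.
Summing componentwise gives (-9, -10, -1).

(-9, -10, -1)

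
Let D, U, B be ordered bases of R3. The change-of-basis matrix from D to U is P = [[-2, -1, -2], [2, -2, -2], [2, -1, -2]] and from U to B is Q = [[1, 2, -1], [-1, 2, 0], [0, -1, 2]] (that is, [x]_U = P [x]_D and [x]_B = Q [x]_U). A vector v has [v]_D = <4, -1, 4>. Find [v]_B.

<-12, 19, 0>

Apply P to get U-coordinates <-15, 2, 1>, then Q to get B-coordinates.
The result is [v]_B = <-12, 19, 0>.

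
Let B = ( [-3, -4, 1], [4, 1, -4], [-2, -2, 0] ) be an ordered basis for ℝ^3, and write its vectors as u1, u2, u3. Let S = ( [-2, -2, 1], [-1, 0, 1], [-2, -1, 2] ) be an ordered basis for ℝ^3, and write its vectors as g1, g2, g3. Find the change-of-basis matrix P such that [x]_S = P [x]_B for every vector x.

Take x = uj: its B-coordinates are the j-th standard unit vector, so P e_j — column j of P — equals [uj]_S.
u1 = 2g1 - g2 + 0·g3, giving column 1 = [2, -1, 0]; repeating for each j gives P = [[2, 0, 2], [-1, -2, 2], [0, -1, -2]].

[[2, 0, 2], [-1, -2, 2], [0, -1, -2]]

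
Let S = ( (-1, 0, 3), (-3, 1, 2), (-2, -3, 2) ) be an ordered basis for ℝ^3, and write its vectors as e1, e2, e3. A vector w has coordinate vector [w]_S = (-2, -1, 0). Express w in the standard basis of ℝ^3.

(5, -1, -8)

By definition w = -2e1 - e2 + 0·e3.
Summing componentwise gives (5, -1, -8).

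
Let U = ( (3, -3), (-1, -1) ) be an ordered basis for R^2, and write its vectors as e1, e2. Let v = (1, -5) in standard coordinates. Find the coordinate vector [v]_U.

Write v = c_1 e1 + c_2 e2 and solve for the c_i.
System: 3c_1 - c_2 = 1, -3c_1 - c_2 = -5; solving gives c_1 = 1, c_2 = 2.
Check: e1 + 2e2 = (1, -5).

(1, 2)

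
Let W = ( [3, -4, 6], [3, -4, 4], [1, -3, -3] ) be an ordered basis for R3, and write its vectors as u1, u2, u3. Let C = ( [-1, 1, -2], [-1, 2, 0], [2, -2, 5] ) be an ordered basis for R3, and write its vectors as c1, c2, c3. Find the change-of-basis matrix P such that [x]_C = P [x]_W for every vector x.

Let M have columns uj and N have columns cj. Then for every x, N [x]_C = x = M [x]_W, so P = N^(-1) M.
Since det N = -1, N^(-1) has integer entries; multiplying gives P = [[2, -2, -1], [-1, -1, -2], [2, 0, -1]].

[[2, -2, -1], [-1, -1, -2], [2, 0, -1]]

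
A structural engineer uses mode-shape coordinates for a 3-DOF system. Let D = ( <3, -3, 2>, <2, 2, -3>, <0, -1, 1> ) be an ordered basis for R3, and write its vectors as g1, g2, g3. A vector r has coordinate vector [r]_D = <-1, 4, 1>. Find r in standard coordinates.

The coordinates say r = -g1 + 4g2 + g3; adding the scaled basis vectors gives <5, 10, -13>.

<5, 10, -13>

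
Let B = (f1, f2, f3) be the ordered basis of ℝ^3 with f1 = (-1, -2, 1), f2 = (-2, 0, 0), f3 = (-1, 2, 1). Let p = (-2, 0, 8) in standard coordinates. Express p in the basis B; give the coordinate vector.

(4, -3, 4)

Write p = c_1 f1 + ... + c_3 f3 and solve for the c_i.
Solving this 3x3 system gives c = (4, -3, 4).
Check: 4f1 - 3f2 + 4f3 = (-2, 0, 8).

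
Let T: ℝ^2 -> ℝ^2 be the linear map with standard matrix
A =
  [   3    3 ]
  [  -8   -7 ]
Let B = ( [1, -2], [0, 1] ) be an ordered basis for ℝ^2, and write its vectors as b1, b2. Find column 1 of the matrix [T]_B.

Compute T(b1) = A b1 = [-3, 6] in standard coordinates.
Then write this in B-coordinates: solve for y in y_1 b1 + y_2 b2 = [-3, 6].
This gives y = [-3, 0], which is column 1 of [T]_B.

[-3, 0]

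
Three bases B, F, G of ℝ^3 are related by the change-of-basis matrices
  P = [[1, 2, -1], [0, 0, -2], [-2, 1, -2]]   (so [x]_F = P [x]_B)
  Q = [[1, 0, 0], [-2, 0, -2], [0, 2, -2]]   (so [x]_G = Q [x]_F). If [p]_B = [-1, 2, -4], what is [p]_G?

[7, -38, -8]

Composing the changes, [p]_G = Q P [p]_B.
Q P = [[1, 2, -1], [2, -6, 6], [4, -2, 0]]; applying this to [-1, 2, -4] gives [7, -38, -8].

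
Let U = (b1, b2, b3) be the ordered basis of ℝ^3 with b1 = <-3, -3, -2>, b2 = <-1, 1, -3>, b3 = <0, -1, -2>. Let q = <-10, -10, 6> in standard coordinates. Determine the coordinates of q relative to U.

Write q = c_1 b1 + ... + c_3 b3 and solve for the c_i.
Solving this 3x3 system gives c = (4, -2, -4).
Check: 4b1 - 2b2 - 4b3 = <-10, -10, 6>.

<4, -2, -4>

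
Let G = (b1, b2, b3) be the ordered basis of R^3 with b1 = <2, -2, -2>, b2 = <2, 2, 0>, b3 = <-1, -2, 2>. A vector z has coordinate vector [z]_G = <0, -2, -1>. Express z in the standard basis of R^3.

<-3, -2, -2>

By definition z = 0·b1 - 2b2 - b3.
Summing componentwise gives <-3, -2, -2>.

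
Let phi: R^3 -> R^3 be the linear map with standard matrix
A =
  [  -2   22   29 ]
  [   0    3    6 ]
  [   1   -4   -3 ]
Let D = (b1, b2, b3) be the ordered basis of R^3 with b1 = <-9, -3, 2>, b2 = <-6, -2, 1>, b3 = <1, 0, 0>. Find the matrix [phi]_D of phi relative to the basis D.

With P the matrix whose columns are b1, ..., b3, [phi]_D = P^(-1) A P.
Column by column: phi(b1) = A b1 = <10, 3, -3>; its D-coordinates <-3, 3, 1> give column 1.
Continuing for each basis vector yields [phi]_D = [[-3, -2, 2], [3, 3, -3], [1, -3, -2]].

[[-3, -2, 2], [3, 3, -3], [1, -3, -2]]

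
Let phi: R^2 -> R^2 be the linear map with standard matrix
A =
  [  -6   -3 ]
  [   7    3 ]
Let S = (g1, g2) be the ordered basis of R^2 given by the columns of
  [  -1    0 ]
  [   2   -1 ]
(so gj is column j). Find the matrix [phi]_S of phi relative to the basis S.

[[0, -3], [1, -3]]

The j-th column of [phi]_S is [phi(gj)]_S.
phi(g1) = A g1 = [0, -1] = 0·g1 + g2, so column 1 is [0, 1].
Repeating for g2 and assembling the columns gives [[0, -3], [1, -3]].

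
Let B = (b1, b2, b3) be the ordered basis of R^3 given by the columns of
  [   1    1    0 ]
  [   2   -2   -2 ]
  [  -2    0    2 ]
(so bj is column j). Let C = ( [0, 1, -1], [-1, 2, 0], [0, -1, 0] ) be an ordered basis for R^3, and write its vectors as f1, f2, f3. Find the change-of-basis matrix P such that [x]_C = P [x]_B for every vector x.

[[2, 0, -2], [-1, -1, 0], [-2, 0, 0]]

Take x = bj: its B-coordinates are the j-th standard unit vector, so P e_j — column j of P — equals [bj]_C.
b1 = 2f1 - f2 - 2f3, giving column 1 = [2, -1, -2]; repeating for each j gives P = [[2, 0, -2], [-1, -1, 0], [-2, 0, 0]].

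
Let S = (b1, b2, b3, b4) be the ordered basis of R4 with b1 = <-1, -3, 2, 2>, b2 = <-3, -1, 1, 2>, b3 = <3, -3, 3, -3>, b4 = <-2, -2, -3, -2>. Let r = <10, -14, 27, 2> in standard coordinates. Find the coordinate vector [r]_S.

<2, 2, 4, -3>

We seek scalars with c_1 b1 + ... + c_4 b4 = r; equivalently solve M c = r where the columns of M are b1, ..., b4.
Gaussian elimination on [M | r] yields c = (2, 2, 4, -3).
Check: 2b1 + 2b2 + 4b3 - 3b4 = <10, -14, 27, 2>.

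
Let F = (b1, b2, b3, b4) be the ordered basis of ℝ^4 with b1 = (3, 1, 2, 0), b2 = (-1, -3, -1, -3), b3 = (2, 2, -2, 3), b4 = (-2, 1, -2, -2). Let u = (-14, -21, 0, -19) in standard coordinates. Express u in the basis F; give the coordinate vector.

(-2, 4, -3, -1)

Write u = c_1 b1 + ... + c_4 b4 and solve for the c_i.
Solving this 4x4 system gives c = (-2, 4, -3, -1).
Check: -2b1 + 4b2 - 3b3 - b4 = (-14, -21, 0, -19).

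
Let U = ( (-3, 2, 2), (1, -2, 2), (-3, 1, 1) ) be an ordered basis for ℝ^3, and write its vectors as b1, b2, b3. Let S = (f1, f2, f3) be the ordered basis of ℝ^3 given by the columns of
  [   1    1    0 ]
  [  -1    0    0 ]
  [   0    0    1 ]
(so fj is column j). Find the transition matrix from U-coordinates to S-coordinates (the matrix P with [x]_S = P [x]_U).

[[-2, 2, -1], [-1, -1, -2], [2, 2, 1]]

Let M have columns bj and N have columns fj. Then for every x, N [x]_S = x = M [x]_U, so P = N^(-1) M.
Since det N = 1, N^(-1) has integer entries; multiplying gives P = [[-2, 2, -1], [-1, -1, -2], [2, 2, 1]].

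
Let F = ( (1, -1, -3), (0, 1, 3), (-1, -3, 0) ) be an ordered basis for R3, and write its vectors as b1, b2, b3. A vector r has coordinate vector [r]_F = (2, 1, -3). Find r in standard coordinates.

By definition r = 2b1 + b2 - 3b3.
Summing componentwise gives (5, 8, -3).

(5, 8, -3)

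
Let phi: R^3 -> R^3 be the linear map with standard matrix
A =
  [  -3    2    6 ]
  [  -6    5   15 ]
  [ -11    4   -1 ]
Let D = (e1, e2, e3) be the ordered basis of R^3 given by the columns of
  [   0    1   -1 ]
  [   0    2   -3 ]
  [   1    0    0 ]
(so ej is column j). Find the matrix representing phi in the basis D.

[[-1, -3, -1], [3, -1, 0], [-3, -2, 3]]

The j-th column of [phi]_D is [phi(ej)]_D.
phi(e1) = A e1 = <6, 15, -1> = -e1 + 3e2 - 3e3, so column 1 is <-1, 3, -3>.
Repeating for e2, e3 and assembling the columns gives [[-1, -3, -1], [3, -1, 0], [-3, -2, 3]].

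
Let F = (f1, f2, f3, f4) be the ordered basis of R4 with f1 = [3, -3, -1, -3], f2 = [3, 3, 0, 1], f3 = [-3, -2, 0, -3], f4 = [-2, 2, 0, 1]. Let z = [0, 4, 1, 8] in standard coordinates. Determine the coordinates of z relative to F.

[-1, -1, -2, 0]

[z]_F is the unique c with M c = z, where M has columns f1, ..., f4.
Row-reducing the augmented matrix [M | z] gives c = (-1, -1, -2, 0).
Check: -f1 - f2 - 2f3 + 0·f4 = [0, 4, 1, 8].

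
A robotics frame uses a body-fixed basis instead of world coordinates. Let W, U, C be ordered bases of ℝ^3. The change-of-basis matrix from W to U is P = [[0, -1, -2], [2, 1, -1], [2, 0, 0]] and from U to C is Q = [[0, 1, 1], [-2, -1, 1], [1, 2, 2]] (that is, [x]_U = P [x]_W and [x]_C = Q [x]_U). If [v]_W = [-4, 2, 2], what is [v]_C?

First [v]_U = P [v]_W = [-6, -8, -8].
Then [v]_C = Q [v]_U = [-16, 12, -38].

[-16, 12, -38]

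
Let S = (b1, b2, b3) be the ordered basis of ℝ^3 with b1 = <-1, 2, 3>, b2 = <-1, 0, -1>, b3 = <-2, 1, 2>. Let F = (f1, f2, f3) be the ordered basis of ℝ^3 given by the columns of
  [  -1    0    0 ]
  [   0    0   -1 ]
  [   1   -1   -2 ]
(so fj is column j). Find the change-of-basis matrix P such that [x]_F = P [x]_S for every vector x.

Let M have columns bj and N have columns fj. Then for every x, N [x]_F = x = M [x]_S, so P = N^(-1) M.
Since det N = 1, N^(-1) has integer entries; multiplying gives P = [[1, 1, 2], [2, 2, 2], [-2, 0, -1]].

[[1, 1, 2], [2, 2, 2], [-2, 0, -1]]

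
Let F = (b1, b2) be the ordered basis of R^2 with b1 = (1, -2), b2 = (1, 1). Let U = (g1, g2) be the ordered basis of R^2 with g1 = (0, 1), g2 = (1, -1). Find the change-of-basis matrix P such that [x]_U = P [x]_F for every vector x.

Take x = bj: its F-coordinates are the j-th standard unit vector, so P e_j — column j of P — equals [bj]_U.
b1 = -g1 + g2, giving column 1 = (-1, 1); repeating for each j gives P = [[-1, 2], [1, 1]].

[[-1, 2], [1, 1]]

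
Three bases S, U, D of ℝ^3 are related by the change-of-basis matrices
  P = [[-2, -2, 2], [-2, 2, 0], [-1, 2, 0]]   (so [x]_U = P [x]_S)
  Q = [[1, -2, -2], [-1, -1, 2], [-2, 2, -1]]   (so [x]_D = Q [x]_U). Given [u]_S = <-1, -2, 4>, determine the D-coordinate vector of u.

<24, -18, -29>

First [u]_U = P [u]_S = <14, -2, -3>.
Then [u]_D = Q [u]_U = <24, -18, -29>.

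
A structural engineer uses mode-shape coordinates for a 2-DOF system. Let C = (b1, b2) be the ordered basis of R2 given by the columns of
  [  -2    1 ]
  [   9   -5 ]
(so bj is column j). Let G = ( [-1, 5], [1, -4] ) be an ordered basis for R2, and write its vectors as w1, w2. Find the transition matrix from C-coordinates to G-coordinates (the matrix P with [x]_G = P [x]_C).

Take x = bj: its C-coordinates are the j-th standard unit vector, so P e_j — column j of P — equals [bj]_G.
b1 = w1 - w2, giving column 1 = [1, -1]; repeating for each j gives P = [[1, -1], [-1, 0]].

[[1, -1], [-1, 0]]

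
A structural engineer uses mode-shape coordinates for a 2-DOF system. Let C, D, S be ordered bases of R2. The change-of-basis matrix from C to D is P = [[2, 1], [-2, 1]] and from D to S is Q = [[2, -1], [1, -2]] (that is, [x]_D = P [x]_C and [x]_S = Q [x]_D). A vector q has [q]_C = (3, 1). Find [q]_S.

First [q]_D = P [q]_C = (7, -5).
Then [q]_S = Q [q]_D = (19, 17).

(19, 17)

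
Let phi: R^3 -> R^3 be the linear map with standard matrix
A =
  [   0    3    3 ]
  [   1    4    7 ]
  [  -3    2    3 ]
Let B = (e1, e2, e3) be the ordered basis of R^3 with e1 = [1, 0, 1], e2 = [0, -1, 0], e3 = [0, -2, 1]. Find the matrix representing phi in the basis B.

The j-th column of [phi]_B is [phi(ej)]_B.
phi(e1) = A e1 = [3, 8, 0] = 3e1 - 2e2 - 3e3, so column 1 is [3, -2, -3].
Repeating for e2, e3 and assembling the columns gives [[3, -3, -3], [-2, 2, -3], [-3, 1, 2]].

[[3, -3, -3], [-2, 2, -3], [-3, 1, 2]]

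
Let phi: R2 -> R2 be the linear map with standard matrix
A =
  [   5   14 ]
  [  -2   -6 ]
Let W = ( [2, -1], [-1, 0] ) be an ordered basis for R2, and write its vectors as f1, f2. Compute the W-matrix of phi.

With P the matrix whose columns are f1, f2, [phi]_W = P^(-1) A P.
Column by column: phi(f1) = A f1 = [-4, 2]; its W-coordinates [-2, 0] give column 1.
Continuing for each basis vector yields [phi]_W = [[-2, -2], [0, 1]].

[[-2, -2], [0, 1]]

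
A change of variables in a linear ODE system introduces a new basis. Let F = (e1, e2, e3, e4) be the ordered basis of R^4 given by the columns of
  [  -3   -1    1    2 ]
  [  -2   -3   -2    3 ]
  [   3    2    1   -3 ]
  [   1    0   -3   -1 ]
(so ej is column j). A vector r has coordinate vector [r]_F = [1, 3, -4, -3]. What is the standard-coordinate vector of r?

[-16, -12, 14, 16]

By definition r = e1 + 3e2 - 4e3 - 3e4.
Summing componentwise gives [-16, -12, 14, 16].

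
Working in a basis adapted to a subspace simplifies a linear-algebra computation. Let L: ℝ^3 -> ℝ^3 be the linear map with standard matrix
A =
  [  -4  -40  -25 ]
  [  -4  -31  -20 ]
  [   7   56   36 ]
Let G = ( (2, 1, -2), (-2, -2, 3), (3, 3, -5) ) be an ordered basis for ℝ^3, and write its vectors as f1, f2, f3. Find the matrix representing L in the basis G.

The j-th column of [L]_G is [L(fj)]_G.
L(f1) = A f1 = (2, 1, -2) = f1 + 0·f2 + 0·f3, so column 1 is (1, 0, 0).
Repeating for f2, f3 and assembling the columns gives [[1, 3, -2], [0, 1, 0], [0, 3, -1]].

[[1, 3, -2], [0, 1, 0], [0, 3, -1]]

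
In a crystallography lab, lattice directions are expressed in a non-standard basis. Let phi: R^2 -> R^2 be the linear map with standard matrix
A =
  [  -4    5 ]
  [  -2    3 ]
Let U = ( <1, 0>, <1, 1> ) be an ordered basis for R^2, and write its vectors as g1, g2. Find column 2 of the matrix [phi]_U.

<0, 1>

Column 2 of [phi]_U is the U-coordinate vector of phi(g2).
In standard coordinates phi(g2) = A g2 = <1, 1>.
Converting to U: <1, 1> = 0·g1 + g2, so the coordinate vector is <0, 1>.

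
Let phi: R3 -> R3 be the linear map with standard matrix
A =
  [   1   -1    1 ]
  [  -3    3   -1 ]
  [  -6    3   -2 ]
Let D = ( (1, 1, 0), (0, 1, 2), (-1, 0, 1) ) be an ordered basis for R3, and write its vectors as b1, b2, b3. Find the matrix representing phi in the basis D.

[[3, 2, 0], [-3, -1, 2], [3, 1, 0]]

Let P have columns b1, ..., b3. Then [phi]_D = P^(-1) A P.
Here det P = -1, so P^(-1) is integer; computing A P first and then P^(-1)(A P) gives [[3, 2, 0], [-3, -1, 2], [3, 1, 0]].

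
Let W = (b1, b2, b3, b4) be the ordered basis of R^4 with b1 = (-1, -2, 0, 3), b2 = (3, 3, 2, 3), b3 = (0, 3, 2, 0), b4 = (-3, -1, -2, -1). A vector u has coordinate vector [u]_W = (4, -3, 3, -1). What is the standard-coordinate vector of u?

u = M [u]_W, where M has columns b1, ..., b4.
Carrying out the matrix-vector product, u = (-10, -7, 2, 4).

(-10, -7, 2, 4)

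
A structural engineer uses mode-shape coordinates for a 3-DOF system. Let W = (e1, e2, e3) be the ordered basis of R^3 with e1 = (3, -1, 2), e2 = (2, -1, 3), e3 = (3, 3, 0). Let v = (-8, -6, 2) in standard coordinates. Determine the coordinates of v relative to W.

We seek scalars with c_1 e1 + ... + c_3 e3 = v; equivalently solve M c = v where the columns of M are e1, ..., e3.
Gaussian elimination on [M | v] yields c = (-2, 2, -2).
Check: -2e1 + 2e2 - 2e3 = (-8, -6, 2).

(-2, 2, -2)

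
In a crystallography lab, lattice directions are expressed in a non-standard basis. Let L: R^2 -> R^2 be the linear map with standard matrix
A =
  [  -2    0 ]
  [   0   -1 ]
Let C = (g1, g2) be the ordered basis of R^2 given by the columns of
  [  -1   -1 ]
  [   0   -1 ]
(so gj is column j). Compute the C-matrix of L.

The j-th column of [L]_C is [L(gj)]_C.
L(g1) = A g1 = (2, 0) = -2g1 + 0·g2, so column 1 is (-2, 0).
Repeating for g2 and assembling the columns gives [[-2, -1], [0, -1]].

[[-2, -1], [0, -1]]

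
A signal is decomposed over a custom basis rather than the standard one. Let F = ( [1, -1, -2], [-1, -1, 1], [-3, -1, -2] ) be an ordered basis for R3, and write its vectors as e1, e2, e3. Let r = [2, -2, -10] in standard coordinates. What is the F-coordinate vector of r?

[3, -2, 1]

We seek scalars with c_1 e1 + ... + c_3 e3 = r; equivalently solve M c = r where the columns of M are e1, ..., e3.
Row-reducing the augmented matrix [M | r] gives c = (3, -2, 1).
Check: 3e1 - 2e2 + e3 = [2, -2, -10].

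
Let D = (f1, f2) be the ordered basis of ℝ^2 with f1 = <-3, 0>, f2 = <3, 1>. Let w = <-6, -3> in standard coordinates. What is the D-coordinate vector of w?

Write w = c_1 f1 + c_2 f2 and solve for the c_i.
System: -3c_1 + 3c_2 = -6, 0c_1 + c_2 = -3; solving gives c_1 = -1, c_2 = -3.
Check: -f1 - 3f2 = <-6, -3>.

<-1, -3>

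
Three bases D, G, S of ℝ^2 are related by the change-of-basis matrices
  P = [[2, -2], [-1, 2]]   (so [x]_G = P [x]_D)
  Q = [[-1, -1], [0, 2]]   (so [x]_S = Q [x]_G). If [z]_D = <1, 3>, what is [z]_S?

<-1, 10>

Apply P to get G-coordinates <-4, 5>, then Q to get S-coordinates.
The result is [z]_S = <-1, 10>.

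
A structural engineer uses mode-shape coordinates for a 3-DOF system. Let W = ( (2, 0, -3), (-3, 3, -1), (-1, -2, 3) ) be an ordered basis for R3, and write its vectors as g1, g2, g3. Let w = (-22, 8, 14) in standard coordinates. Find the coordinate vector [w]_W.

[w]_W is the unique c with M c = w, where M has columns g1, ..., g3.
Row-reducing the augmented matrix [M | w] gives c = (-4, 4, 2).
Check: -4g1 + 4g2 + 2g3 = (-22, 8, 14).

(-4, 4, 2)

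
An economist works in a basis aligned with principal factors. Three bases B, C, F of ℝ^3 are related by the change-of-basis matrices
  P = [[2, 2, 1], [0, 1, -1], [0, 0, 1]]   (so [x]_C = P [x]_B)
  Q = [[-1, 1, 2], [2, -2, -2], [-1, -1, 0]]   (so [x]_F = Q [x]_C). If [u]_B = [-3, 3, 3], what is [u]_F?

[3, 0, -3]

Composing the changes, [u]_F = Q P [u]_B.
Q P = [[-2, -1, 0], [4, 2, 2], [-2, -3, 0]]; applying this to [-3, 3, 3] gives [3, 0, -3].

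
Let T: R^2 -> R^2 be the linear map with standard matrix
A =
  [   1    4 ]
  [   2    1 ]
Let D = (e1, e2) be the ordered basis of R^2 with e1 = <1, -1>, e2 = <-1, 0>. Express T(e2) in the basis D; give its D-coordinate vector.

Column 2 of [T]_D is the D-coordinate vector of T(e2).
In standard coordinates T(e2) = A e2 = <-1, -2>.
Converting to D: <-1, -2> = 2e1 + 3e2, so the coordinate vector is <2, 3>.

<2, 3>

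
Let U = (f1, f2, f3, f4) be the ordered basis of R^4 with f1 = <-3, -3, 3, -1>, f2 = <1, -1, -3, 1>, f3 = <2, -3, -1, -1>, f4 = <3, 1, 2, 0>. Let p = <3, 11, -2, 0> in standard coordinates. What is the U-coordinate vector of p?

<-3, -3, 0, -1>

[p]_U is the unique c with M c = p, where M has columns f1, ..., f4.
Gaussian elimination on [M | p] yields c = (-3, -3, 0, -1).
Check: -3f1 - 3f2 + 0·f3 - f4 = <3, 11, -2, 0>.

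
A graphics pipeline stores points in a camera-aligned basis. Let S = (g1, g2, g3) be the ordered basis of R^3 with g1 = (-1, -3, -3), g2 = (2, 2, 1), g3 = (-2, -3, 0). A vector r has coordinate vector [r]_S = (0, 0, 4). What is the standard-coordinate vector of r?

(-8, -12, 0)

r = M [r]_S, where M has columns g1, ..., g3.
Carrying out the matrix-vector product, r = (-8, -12, 0).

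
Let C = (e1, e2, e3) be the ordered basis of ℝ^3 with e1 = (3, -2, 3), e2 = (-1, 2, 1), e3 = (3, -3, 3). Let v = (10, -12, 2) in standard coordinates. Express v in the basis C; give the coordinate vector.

(2, -4, 0)

Write v = c_1 e1 + ... + c_3 e3 and solve for the c_i.
Row-reducing the augmented matrix [M | v] gives c = (2, -4, 0).
Check: 2e1 - 4e2 + 0·e3 = (10, -12, 2).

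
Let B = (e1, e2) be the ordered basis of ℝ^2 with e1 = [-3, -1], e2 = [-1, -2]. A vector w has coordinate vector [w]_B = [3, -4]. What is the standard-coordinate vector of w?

By definition w = 3e1 - 4e2.
Summing componentwise gives [-5, 5].

[-5, 5]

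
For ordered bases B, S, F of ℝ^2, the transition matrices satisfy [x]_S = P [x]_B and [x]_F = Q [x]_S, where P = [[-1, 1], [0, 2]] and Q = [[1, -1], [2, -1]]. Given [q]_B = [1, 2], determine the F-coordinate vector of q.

First [q]_S = P [q]_B = [1, 4].
Then [q]_F = Q [q]_S = [-3, -2].

[-3, -2]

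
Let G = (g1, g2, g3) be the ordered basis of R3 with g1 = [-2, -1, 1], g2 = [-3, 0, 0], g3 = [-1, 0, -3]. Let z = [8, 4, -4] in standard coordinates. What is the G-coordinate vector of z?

[z]_G is the unique c with M c = z, where M has columns g1, ..., g3.
Row-reducing the augmented matrix [M | z] gives c = (-4, 0, 0).
Check: -4g1 + 0·g2 + 0·g3 = [8, 4, -4].

[-4, 0, 0]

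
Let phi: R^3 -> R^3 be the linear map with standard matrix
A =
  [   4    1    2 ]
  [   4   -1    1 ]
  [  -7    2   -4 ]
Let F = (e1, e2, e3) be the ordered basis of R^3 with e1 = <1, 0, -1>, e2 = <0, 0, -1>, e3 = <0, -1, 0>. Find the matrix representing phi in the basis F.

The j-th column of [phi]_F is [phi(ej)]_F.
phi(e1) = A e1 = <2, 3, -3> = 2e1 + e2 - 3e3, so column 1 is <2, 1, -3>.
Repeating for e2, e3 and assembling the columns gives [[2, -2, -1], [1, -2, 3], [-3, 1, -1]].

[[2, -2, -1], [1, -2, 3], [-3, 1, -1]]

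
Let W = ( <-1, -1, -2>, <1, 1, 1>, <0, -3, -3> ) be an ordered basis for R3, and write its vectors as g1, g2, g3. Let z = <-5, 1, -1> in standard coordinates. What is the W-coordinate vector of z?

<2, -3, -2>

We seek scalars with c_1 g1 + ... + c_3 g3 = z; equivalently solve M c = z where the columns of M are g1, ..., g3.
Solving this 3x3 system gives c = (2, -3, -2).
Check: 2g1 - 3g2 - 2g3 = <-5, 1, -1>.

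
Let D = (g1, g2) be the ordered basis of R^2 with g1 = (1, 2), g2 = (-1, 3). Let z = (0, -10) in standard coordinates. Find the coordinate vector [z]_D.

(-2, -2)

[z]_D is the unique c with M c = z, where M has columns g1, g2.
System: c_1 - c_2 = 0, 2c_1 + 3c_2 = -10; solving gives c_1 = -2, c_2 = -2.
Check: -2g1 - 2g2 = (0, -10).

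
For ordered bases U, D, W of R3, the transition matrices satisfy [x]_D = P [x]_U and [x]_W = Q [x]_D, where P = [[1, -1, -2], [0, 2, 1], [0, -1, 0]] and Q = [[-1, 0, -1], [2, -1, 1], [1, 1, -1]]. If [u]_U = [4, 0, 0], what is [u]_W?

[-4, 8, 4]

Composing the changes, [u]_W = Q P [u]_U.
Q P = [[-1, 2, 2], [2, -5, -5], [1, 2, -1]]; applying this to [4, 0, 0] gives [-4, 8, 4].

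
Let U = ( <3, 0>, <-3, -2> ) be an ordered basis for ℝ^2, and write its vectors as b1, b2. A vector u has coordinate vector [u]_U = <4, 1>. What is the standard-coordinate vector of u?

<9, -2>

By definition u = 4b1 + b2.
Summing componentwise gives <9, -2>.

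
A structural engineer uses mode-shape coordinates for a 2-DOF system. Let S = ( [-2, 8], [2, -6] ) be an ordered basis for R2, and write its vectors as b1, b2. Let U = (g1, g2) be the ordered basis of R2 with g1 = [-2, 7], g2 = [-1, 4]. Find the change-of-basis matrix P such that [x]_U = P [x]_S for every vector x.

Let M have columns bj and N have columns gj. Then for every x, N [x]_U = x = M [x]_S, so P = N^(-1) M.
Since det N = -1, N^(-1) has integer entries; multiplying gives P = [[0, -2], [2, 2]].

[[0, -2], [2, 2]]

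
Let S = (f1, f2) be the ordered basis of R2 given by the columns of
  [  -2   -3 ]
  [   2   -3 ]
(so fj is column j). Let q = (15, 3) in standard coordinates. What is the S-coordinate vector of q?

(-3, -3)

We seek scalars with c_1 f1 + c_2 f2 = q; equivalently solve M c = q where the columns of M are f1, f2.
System: -2c_1 - 3c_2 = 15, 2c_1 - 3c_2 = 3; solving gives c_1 = -3, c_2 = -3.
Check: -3f1 - 3f2 = (15, 3).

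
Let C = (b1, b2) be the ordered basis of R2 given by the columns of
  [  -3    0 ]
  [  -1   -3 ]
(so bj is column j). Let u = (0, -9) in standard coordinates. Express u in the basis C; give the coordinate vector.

Write u = c_1 b1 + c_2 b2 and solve for the c_i.
System: -3c_1 + 0c_2 = 0, -c_1 - 3c_2 = -9; solving gives c_1 = 0, c_2 = 3.
Check: 0·b1 + 3b2 = (0, -9).

(0, 3)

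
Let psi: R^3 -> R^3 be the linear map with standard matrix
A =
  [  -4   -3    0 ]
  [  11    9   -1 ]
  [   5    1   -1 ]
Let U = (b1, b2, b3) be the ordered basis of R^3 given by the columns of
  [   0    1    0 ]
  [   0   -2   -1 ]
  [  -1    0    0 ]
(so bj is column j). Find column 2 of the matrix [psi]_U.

[-3, 2, 3]

Compute psi(b2) = A b2 = [2, -7, 3] in standard coordinates.
Then write this in U-coordinates: solve for y in y_1 b1 + ... + y_3 b3 = [2, -7, 3].
This gives y = [-3, 2, 3], which is column 2 of [psi]_U.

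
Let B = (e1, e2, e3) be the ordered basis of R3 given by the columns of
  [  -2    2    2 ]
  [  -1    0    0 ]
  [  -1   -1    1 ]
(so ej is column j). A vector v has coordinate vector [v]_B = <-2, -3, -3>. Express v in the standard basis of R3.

By definition v = -2e1 - 3e2 - 3e3.
Summing componentwise gives <-8, 2, 2>.

<-8, 2, 2>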